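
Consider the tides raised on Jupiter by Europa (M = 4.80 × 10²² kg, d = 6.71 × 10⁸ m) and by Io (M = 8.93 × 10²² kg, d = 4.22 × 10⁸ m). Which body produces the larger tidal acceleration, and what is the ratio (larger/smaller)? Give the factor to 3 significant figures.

The tide-raising term goes as M/d³ (the gradient of a 1/d² field).
Europa: (4.80 × 10²²) / (6.71 × 10⁸)³ = 1.589 × 10⁻⁴
Io: (8.93 × 10²²) / (4.22 × 10⁸)³ = 1.188 × 10⁻³
Ratio (larger/smaller) = 7.48

Io, by a factor of ≈ 7.48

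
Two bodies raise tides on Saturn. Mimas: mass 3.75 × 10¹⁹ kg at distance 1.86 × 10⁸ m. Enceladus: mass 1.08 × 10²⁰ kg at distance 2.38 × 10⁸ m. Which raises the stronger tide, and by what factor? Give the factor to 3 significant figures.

Enceladus, by a factor of ≈ 1.37

Compare M/d³ for the two perturbers:
Mimas: (3.75 × 10¹⁹) / (1.86 × 10⁸)³ = 5.828 × 10⁻⁶
Enceladus: (1.08 × 10²⁰) / (2.38 × 10⁸)³ = 8.011 × 10⁻⁶
Ratio (larger/smaller) = 1.37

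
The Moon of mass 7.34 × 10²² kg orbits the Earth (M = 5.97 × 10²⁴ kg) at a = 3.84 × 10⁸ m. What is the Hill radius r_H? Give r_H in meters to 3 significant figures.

6.15 × 10⁷ m

r_H ≈ a (m/3M)^(1/3)
    = (3.84 × 10⁸) × (7.34 × 10²² / (3 × 5.97 × 10²⁴))^(1/3)
    = 6.15 × 10⁷ m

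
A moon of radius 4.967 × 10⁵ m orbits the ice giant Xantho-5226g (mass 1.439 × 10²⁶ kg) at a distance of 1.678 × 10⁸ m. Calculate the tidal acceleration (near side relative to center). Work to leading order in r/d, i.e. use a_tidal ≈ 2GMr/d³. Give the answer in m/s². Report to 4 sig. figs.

Δg = 2GMr/d³
   = 2 × (6.674 × 10⁻¹¹) × (1.439 × 10²⁶) × (4.967 × 10⁵) / (1.678 × 10⁸)³
   = 2.019 × 10⁻³ m/s²

2.019 × 10⁻³ m/s²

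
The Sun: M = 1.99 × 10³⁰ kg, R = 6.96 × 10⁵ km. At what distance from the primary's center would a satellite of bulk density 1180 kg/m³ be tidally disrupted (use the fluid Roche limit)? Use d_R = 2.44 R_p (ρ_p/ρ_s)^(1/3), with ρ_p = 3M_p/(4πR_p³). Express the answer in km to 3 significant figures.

ρ_p = 3M_p/(4πR_p³) = 3 × (1.99 × 10³⁰) / (4π × (6.96 × 10⁸ m)³) = 1410 kg/m³
d_R = 2.44 × 6.96 × 10⁵ km × (1410/1180)^(1/3)
    = 1.80 × 10⁶ km

1.80 × 10⁶ km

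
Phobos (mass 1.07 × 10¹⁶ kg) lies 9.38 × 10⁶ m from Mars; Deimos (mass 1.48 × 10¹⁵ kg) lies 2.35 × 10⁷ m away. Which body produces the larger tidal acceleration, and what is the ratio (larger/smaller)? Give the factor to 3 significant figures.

Phobos, by a factor of ≈ 114

Compare M/d³ for the two perturbers:
Phobos: (1.07 × 10¹⁶) / (9.38 × 10⁶)³ = 1.297 × 10⁻⁵
Deimos: (1.48 × 10¹⁵) / (2.35 × 10⁷)³ = 1.140 × 10⁻⁷
Ratio (larger/smaller) = 114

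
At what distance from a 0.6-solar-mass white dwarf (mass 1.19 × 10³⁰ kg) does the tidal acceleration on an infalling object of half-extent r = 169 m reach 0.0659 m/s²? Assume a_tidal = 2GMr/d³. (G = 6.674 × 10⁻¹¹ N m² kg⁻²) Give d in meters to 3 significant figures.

7.41 × 10⁷ m

2GMr/d³ = a_tidal  ⇒  d = (2GMr / a_tidal)^(1/3)
d = (2 × 6.674×10⁻¹¹ × (1.19 × 10³⁰) × (169) / (0.0659))^(1/3)
  = 7.41 × 10⁷ m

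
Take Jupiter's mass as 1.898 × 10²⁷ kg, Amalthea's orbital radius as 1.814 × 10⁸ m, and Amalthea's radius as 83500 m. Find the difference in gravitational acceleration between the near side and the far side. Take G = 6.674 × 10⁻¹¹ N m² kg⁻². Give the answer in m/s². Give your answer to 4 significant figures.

7.088 × 10⁻³ m/s²

a_tidal = 4GMr/d³
        = 4 × (6.674 × 10⁻¹¹) × (1.898 × 10²⁷) × (83500) / (1.814 × 10⁸)³
        = 7.088 × 10⁻³ m/s²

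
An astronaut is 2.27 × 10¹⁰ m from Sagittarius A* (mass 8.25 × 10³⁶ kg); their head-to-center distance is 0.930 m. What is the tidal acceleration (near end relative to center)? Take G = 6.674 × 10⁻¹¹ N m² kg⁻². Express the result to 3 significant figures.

8.76 × 10⁻⁵ m/s²

a_tidal = 2GMr/d³
        = 2 × (6.674 × 10⁻¹¹) × (8.25 × 10³⁶) × (0.930) / (2.27 × 10¹⁰)³
        = 8.76 × 10⁻⁵ m/s²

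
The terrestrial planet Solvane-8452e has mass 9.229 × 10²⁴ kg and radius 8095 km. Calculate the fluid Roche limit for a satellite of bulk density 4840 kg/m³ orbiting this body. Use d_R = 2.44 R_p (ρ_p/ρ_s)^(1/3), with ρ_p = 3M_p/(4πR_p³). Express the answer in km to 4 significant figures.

ρ_p = 3M_p/(4πR_p³) = 3 × (9.229 × 10²⁴) / (4π × (8.095 × 10⁶ m)³) = 4154 kg/m³
d_R = 2.44 × 8095 km × (4154/4840)^(1/3)
    = 18770 km

18770 km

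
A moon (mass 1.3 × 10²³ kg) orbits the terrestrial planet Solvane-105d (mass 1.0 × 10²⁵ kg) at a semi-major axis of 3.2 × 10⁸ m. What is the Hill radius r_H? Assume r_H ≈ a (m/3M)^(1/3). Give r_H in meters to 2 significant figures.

5.2 × 10⁷ m

r_H ≈ a (m/3M)^(1/3)
    = (3.2 × 10⁸) × (1.3 × 10²³ / (3 × 1.0 × 10²⁵))^(1/3)
    = 5.2 × 10⁷ m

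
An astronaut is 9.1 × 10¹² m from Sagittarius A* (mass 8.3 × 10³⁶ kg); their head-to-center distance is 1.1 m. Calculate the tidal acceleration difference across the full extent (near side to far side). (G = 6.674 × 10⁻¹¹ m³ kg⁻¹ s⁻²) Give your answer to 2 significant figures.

3.2 × 10⁻¹² m/s²

Δa = 4GMr/d³
   = 4 × (6.674 × 10⁻¹¹) × (8.3 × 10³⁶) × (1.1) / (9.1 × 10¹²)³
   = 3.2 × 10⁻¹² m/s²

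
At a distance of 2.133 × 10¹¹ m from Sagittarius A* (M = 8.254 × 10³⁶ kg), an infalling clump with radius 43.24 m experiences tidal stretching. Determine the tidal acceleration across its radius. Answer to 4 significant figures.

4.909 × 10⁻⁶ m/s²

Δg = 2GMr/d³
   = 2 × (6.674 × 10⁻¹¹) × (8.254 × 10³⁶) × (43.24) / (2.133 × 10¹¹)³
   = 4.909 × 10⁻⁶ m/s²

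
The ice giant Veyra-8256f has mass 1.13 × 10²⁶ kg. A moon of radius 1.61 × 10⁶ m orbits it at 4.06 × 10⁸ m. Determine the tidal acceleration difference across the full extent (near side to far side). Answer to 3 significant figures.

7.26 × 10⁻⁴ m/s²

Δa = 4GMr/d³
   = 4 × (6.674 × 10⁻¹¹) × (1.13 × 10²⁶) × (1.61 × 10⁶) / (4.06 × 10⁸)³
   = 7.26 × 10⁻⁴ m/s²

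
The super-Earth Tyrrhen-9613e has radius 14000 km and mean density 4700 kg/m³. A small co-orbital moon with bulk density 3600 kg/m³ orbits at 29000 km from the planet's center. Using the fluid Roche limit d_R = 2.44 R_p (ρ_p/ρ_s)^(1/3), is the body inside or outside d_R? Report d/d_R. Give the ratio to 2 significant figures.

inside; d/d_R ≈ 0.78

d_R = 2.44 × (14000 km) × (4700/3600)^(1/3) = 37340 km
d/d_R = (29000) / (37340) = 0.78
Since d/d_R < 1, the body is inside the Roche limit.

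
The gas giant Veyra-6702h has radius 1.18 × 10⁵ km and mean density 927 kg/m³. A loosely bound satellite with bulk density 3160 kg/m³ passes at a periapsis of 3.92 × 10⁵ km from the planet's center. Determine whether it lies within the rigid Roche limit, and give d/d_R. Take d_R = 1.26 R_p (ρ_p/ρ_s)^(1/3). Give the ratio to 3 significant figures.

d_R = 1.26 × (1.18 × 10⁵ km) × (927/3160)^(1/3) = 98790 km
d/d_R = (3.92 × 10⁵) / (98790) = 3.97
Since d/d_R > 1, the body is outside the Roche limit.

outside; d/d_R ≈ 3.97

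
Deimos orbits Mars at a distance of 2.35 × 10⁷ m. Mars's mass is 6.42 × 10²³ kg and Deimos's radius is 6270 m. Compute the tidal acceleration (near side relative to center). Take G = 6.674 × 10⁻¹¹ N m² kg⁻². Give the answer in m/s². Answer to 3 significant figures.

Since r ≪ d, expand the inverse-square field across one radius to get the leading 2GMr/d³ term.
Δa = 2GMr/d³
   = 2 × (6.674 × 10⁻¹¹) × (6.42 × 10²³) × (6270) / (2.35 × 10⁷)³
   = 4.14 × 10⁻⁵ m/s²

4.14 × 10⁻⁵ m/s²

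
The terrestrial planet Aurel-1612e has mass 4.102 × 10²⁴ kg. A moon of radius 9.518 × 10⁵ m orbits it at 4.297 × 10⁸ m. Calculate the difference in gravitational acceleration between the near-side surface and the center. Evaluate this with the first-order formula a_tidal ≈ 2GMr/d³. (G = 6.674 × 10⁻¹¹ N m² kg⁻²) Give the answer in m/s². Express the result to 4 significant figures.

6.568 × 10⁻⁶ m/s²

a_tidal = 2GMr/d³
        = 2 × (6.674 × 10⁻¹¹) × (4.102 × 10²⁴) × (9.518 × 10⁵) / (4.297 × 10⁸)³
        = 6.568 × 10⁻⁶ m/s²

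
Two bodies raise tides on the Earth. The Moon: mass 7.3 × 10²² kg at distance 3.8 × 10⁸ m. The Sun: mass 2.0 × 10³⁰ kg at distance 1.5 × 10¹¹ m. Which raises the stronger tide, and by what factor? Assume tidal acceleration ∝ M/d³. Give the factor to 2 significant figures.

The Moon, by a factor of ≈ 2.2

The tide-raising term goes as M/d³ (the gradient of a 1/d² field).
The Moon: (7.3 × 10²²) / (3.8 × 10⁸)³ = 1.330 × 10⁻³
The Sun: (2.0 × 10³⁰) / (1.5 × 10¹¹)³ = 5.926 × 10⁻⁴
Ratio (larger/smaller) = 2.2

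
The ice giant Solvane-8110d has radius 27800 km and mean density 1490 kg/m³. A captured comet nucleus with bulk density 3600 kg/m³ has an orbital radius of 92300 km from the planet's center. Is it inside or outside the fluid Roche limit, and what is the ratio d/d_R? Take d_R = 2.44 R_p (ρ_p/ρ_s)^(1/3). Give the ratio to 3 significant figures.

outside; d/d_R ≈ 1.83

d_R = 2.44 × (27800 km) × (1490/3600)^(1/3) = 50550 km
d/d_R = (92300) / (50550) = 1.83
Since d/d_R > 1, the body is outside the Roche limit.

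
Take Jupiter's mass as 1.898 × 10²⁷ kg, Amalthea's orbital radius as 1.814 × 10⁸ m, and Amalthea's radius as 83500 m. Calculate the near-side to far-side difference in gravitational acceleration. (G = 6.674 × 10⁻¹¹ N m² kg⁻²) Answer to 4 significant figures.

Near-to-far spans 2r, so the tidal difference is twice the near-to-center value: 4GMr/d³.
Δg = 4GMr/d³
   = 4 × (6.674 × 10⁻¹¹) × (1.898 × 10²⁷) × (83500) / (1.814 × 10⁸)³
   = 7.088 × 10⁻³ m/s²

7.088 × 10⁻³ m/s²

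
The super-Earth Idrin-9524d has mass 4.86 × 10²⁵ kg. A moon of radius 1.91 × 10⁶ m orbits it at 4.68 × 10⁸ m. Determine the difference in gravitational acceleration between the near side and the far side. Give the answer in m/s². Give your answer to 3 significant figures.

The field gradient is 2GM/d³; across the full diameter 2r the difference is 4GMr/d³.
a_tidal = 4GMr/d³
        = 4 × (6.674 × 10⁻¹¹) × (4.86 × 10²⁵) × (1.91 × 10⁶) / (4.68 × 10⁸)³
        = 2.42 × 10⁻⁴ m/s²

2.42 × 10⁻⁴ m/s²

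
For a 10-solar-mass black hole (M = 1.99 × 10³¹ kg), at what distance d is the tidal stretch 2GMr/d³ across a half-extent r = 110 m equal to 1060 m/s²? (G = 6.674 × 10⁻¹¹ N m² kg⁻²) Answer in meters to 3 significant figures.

2GMr/d³ = a_tidal  ⇒  d = (2GMr / a_tidal)^(1/3)
d = (2 × 6.674×10⁻¹¹ × (1.99 × 10³¹) × (110) / (1060))^(1/3)
  = 6.51 × 10⁶ m

6.51 × 10⁶ m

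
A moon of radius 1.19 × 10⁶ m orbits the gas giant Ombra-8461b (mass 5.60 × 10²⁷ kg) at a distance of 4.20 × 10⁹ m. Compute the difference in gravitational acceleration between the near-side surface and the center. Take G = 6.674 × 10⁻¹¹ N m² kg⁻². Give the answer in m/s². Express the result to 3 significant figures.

1.20 × 10⁻⁵ m/s²

Δg = 2GMr/d³
   = 2 × (6.674 × 10⁻¹¹) × (5.60 × 10²⁷) × (1.19 × 10⁶) / (4.20 × 10⁹)³
   = 1.20 × 10⁻⁵ m/s²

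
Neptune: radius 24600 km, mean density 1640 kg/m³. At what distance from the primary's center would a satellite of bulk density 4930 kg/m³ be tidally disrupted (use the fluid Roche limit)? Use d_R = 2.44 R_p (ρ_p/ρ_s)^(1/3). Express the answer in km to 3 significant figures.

41600 km

d_R = 2.44 × 24600 km × (1640/4930)^(1/3)
    = 41600 km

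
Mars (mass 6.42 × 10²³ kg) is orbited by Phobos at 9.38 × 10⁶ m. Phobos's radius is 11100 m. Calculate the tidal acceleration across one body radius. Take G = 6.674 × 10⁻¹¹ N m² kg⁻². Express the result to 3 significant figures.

a_tidal = 2GMr/d³
        = 2 × (6.674 × 10⁻¹¹) × (6.42 × 10²³) × (11100) / (9.38 × 10⁶)³
        = 1.15 × 10⁻³ m/s²

1.15 × 10⁻³ m/s²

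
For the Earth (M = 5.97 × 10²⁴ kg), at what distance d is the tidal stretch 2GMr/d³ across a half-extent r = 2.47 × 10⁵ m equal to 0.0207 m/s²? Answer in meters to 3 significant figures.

2.12 × 10⁷ m

2GMr/d³ = a_tidal  ⇒  d = (2GMr / a_tidal)^(1/3)
d = (2 × 6.674×10⁻¹¹ × (5.97 × 10²⁴) × (2.47 × 10⁵) / (0.0207))^(1/3)
  = 2.12 × 10⁷ m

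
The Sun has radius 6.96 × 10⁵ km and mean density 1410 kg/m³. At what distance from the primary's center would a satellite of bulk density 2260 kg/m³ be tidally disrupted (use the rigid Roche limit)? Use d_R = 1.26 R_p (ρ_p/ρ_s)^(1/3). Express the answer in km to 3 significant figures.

7.49 × 10⁵ km

d_R = 1.26 × 6.96 × 10⁵ km × (1410/2260)^(1/3)
    = 7.49 × 10⁵ km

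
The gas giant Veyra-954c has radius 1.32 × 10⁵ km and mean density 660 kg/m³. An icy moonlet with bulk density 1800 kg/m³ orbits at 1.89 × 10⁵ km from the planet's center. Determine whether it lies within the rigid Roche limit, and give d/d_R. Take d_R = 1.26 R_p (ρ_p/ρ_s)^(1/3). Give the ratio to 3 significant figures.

outside; d/d_R ≈ 1.59

d_R = 1.26 × (1.32 × 10⁵ km) × (660/1800)^(1/3) = 1.190 × 10⁵ km
d/d_R = (1.89 × 10⁵) / (1.190 × 10⁵) = 1.59
Since d/d_R > 1, the body is outside the Roche limit.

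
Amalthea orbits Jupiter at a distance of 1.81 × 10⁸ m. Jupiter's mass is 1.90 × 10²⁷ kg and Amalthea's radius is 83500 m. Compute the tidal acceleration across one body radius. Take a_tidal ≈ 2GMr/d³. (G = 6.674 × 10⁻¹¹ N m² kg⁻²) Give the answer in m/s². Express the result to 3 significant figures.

Since r ≪ d, expand the inverse-square field across one radius to get the leading 2GMr/d³ term.
a_tidal = 2GMr/d³
        = 2 × (6.674 × 10⁻¹¹) × (1.90 × 10²⁷) × (83500) / (1.81 × 10⁸)³
        = 3.57 × 10⁻³ m/s²

3.57 × 10⁻³ m/s²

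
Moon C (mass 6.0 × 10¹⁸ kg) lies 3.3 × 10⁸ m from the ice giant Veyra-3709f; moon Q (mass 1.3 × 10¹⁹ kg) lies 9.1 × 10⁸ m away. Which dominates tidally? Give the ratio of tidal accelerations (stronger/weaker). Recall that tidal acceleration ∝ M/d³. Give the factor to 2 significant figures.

Tidal acceleration ∝ M/d³, so compare M/d³ for each.
Moon C: (6.0 × 10¹⁸) / (3.3 × 10⁸)³ = 1.670 × 10⁻⁷
Moon Q: (1.3 × 10¹⁹) / (9.1 × 10⁸)³ = 1.725 × 10⁻⁸
Ratio (larger/smaller) = 9.7

Moon C, by a factor of ≈ 9.7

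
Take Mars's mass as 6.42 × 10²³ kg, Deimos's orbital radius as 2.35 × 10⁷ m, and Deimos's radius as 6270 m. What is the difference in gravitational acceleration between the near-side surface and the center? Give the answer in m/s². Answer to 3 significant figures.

Δa = 2GMr/d³
   = 2 × (6.674 × 10⁻¹¹) × (6.42 × 10²³) × (6270) / (2.35 × 10⁷)³
   = 4.14 × 10⁻⁵ m/s²

4.14 × 10⁻⁵ m/s²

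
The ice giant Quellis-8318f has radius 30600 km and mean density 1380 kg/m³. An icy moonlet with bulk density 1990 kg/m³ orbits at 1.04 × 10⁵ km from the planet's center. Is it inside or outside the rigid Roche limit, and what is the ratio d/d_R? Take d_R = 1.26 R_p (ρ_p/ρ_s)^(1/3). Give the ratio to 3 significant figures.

d_R = 1.26 × (30600 km) × (1380/1990)^(1/3) = 34130 km
d/d_R = (1.04 × 10⁵) / (34130) = 3.05
Since d/d_R > 1, the body is outside the Roche limit.

outside; d/d_R ≈ 3.05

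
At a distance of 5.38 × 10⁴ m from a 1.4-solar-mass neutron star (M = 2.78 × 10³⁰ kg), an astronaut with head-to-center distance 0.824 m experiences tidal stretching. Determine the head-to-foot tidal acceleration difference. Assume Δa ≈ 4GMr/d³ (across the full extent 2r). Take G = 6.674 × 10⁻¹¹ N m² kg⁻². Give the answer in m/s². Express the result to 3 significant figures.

a_tidal = 4GMr/d³
        = 4 × (6.674 × 10⁻¹¹) × (2.78 × 10³⁰) × (0.824) / (5.38 × 10⁴)³
        = 3.93 × 10⁶ m/s²

3.93 × 10⁶ m/s²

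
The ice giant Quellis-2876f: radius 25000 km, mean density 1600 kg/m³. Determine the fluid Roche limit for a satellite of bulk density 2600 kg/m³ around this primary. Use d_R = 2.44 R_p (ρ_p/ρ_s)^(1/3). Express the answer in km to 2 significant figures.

d_R = 2.44 × 25000 km × (1600/2600)^(1/3)
    = 52000 km

52000 km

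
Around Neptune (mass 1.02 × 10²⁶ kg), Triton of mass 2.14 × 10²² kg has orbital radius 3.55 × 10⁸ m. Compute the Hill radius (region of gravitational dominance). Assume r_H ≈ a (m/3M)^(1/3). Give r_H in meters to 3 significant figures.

r_H ≈ a (m/3M)^(1/3)
    = (3.55 × 10⁸) × (2.14 × 10²² / (3 × 1.02 × 10²⁶))^(1/3)
    = 1.46 × 10⁷ m

1.46 × 10⁷ m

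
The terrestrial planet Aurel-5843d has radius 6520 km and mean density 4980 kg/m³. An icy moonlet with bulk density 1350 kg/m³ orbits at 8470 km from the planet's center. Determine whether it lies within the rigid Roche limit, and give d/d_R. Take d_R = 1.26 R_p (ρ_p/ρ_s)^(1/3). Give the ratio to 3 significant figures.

inside; d/d_R ≈ 0.667

d_R = 1.26 × (6520 km) × (4980/1350)^(1/3) = 12690 km
d/d_R = (8470) / (12690) = 0.667
Since d/d_R < 1, the body is inside the Roche limit.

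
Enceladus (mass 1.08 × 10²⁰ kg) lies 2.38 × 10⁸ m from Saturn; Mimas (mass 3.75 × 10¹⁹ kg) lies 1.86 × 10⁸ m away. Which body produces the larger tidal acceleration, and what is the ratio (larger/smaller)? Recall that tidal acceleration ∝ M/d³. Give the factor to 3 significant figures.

Enceladus, by a factor of ≈ 1.37

Tidal stretch scales as M/d³; compute that for each body.
Enceladus: (1.08 × 10²⁰) / (2.38 × 10⁸)³ = 8.011 × 10⁻⁶
Mimas: (3.75 × 10¹⁹) / (1.86 × 10⁸)³ = 5.828 × 10⁻⁶
Ratio (larger/smaller) = 1.37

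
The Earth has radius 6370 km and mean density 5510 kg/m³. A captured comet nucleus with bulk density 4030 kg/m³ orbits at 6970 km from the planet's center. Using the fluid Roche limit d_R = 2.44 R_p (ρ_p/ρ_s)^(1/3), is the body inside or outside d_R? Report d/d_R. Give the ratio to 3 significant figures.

d_R = 2.44 × (6370 km) × (5510/4030)^(1/3) = 17250 km
d/d_R = (6970) / (17250) = 0.404
Since d/d_R < 1, the body is inside the Roche limit.

inside; d/d_R ≈ 0.404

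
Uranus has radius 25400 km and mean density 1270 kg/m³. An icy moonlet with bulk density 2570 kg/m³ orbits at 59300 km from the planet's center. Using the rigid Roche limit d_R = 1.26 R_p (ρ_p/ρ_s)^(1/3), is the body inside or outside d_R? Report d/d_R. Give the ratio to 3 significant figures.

outside; d/d_R ≈ 2.34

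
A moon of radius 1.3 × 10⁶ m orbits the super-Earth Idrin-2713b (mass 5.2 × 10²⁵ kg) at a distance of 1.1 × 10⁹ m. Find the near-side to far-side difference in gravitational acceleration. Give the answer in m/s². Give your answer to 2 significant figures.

1.4 × 10⁻⁵ m/s²

a_tidal = 4GMr/d³
        = 4 × (6.674 × 10⁻¹¹) × (5.2 × 10²⁵) × (1.3 × 10⁶) / (1.1 × 10⁹)³
        = 1.4 × 10⁻⁵ m/s²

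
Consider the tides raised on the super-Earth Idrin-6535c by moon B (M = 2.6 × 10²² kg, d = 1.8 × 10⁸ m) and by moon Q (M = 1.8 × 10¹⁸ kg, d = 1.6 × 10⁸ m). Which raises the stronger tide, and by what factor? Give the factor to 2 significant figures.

Tidal stretch scales as M/d³; compute that for each body.
Moon B: (2.6 × 10²²) / (1.8 × 10⁸)³ = 4.458 × 10⁻³
Moon Q: (1.8 × 10¹⁸) / (1.6 × 10⁸)³ = 4.395 × 10⁻⁷
Ratio (larger/smaller) = 10000

Moon B, by a factor of ≈ 10000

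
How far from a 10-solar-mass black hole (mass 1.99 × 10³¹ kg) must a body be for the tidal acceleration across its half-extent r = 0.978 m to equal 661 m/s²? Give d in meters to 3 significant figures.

2GMr/d³ = a_tidal  ⇒  d = (2GMr / a_tidal)^(1/3)
d = (2 × 6.674×10⁻¹¹ × (1.99 × 10³¹) × (0.978) / (661))^(1/3)
  = 1.58 × 10⁶ m

1.58 × 10⁶ m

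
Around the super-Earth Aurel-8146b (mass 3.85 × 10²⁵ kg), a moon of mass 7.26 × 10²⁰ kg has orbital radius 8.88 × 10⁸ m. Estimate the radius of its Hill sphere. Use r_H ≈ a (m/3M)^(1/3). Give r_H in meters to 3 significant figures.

1.64 × 10⁷ m

r_H ≈ a (m/3M)^(1/3)
    = (8.88 × 10⁸) × (7.26 × 10²⁰ / (3 × 3.85 × 10²⁵))^(1/3)
    = 1.64 × 10⁷ m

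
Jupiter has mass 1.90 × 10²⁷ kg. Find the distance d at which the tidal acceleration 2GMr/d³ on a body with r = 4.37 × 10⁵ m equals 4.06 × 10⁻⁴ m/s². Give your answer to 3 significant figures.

6.49 × 10⁸ m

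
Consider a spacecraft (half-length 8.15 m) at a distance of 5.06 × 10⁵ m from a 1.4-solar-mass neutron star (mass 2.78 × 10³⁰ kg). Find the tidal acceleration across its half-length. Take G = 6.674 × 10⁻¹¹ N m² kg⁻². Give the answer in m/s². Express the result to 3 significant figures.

The tidal stretch is the gradient of GM/d² times the body's extent r, hence the 1/d³ dependence.
a_tidal = 2GMr/d³
        = 2 × (6.674 × 10⁻¹¹) × (2.78 × 10³⁰) × (8.15) / (5.06 × 10⁵)³
        = 2.33 × 10⁴ m/s²

2.33 × 10⁴ m/s²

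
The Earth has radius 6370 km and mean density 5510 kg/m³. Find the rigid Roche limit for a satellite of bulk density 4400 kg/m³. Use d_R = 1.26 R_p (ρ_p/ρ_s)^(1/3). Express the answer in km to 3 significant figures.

d_R = 1.26 × 6370 km × (5510/4400)^(1/3)
    = 8650 km

8650 km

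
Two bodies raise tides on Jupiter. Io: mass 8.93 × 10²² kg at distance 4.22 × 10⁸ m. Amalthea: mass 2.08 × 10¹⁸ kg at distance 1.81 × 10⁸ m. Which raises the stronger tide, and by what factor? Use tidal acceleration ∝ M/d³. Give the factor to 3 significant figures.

The tide-raising term goes as M/d³ (the gradient of a 1/d² field).
Io: (8.93 × 10²²) / (4.22 × 10⁸)³ = 1.188 × 10⁻³
Amalthea: (2.08 × 10¹⁸) / (1.81 × 10⁸)³ = 3.508 × 10⁻⁷
Ratio (larger/smaller) = 3390

Io, by a factor of ≈ 3390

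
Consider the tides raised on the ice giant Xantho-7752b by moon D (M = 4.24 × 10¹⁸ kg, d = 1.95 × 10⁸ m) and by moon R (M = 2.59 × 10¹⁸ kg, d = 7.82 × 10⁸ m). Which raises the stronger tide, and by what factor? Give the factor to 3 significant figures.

Moon D, by a factor of ≈ 106

The tide-raising term goes as M/d³ (the gradient of a 1/d² field).
Moon D: (4.24 × 10¹⁸) / (1.95 × 10⁸)³ = 5.718 × 10⁻⁷
Moon R: (2.59 × 10¹⁸) / (7.82 × 10⁸)³ = 5.416 × 10⁻⁹
Ratio (larger/smaller) = 106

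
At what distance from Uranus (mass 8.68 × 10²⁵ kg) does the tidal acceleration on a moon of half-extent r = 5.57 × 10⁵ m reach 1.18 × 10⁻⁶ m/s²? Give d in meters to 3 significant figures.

1.76 × 10⁹ m

2GMr/d³ = a_tidal  ⇒  d = (2GMr / a_tidal)^(1/3)
d = (2 × 6.674×10⁻¹¹ × (8.68 × 10²⁵) × (5.57 × 10⁵) / (1.18 × 10⁻⁶))^(1/3)
  = 1.76 × 10⁹ m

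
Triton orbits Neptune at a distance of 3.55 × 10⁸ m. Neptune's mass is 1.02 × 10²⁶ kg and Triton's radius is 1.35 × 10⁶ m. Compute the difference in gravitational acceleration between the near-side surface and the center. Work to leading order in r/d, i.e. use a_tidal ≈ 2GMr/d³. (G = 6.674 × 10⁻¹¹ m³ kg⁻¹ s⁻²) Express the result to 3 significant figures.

4.11 × 10⁻⁴ m/s²

Δa = 2GMr/d³
   = 2 × (6.674 × 10⁻¹¹) × (1.02 × 10²⁶) × (1.35 × 10⁶) / (3.55 × 10⁸)³
   = 4.11 × 10⁻⁴ m/s²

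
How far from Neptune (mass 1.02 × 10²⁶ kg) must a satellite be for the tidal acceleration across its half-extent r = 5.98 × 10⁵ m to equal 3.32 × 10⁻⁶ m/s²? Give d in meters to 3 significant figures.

2GMr/d³ = a_tidal  ⇒  d = (2GMr / a_tidal)^(1/3)
d = (2 × 6.674×10⁻¹¹ × (1.02 × 10²⁶) × (5.98 × 10⁵) / (3.32 × 10⁻⁶))^(1/3)
  = 1.35 × 10⁹ m

1.35 × 10⁹ m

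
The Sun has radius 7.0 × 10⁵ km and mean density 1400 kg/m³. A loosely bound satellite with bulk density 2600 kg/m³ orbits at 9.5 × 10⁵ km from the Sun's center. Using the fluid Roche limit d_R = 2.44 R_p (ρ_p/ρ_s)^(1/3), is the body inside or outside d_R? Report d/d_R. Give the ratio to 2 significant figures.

inside; d/d_R ≈ 0.68

d_R = 2.44 × (7.0 × 10⁵ km) × (1400/2600)^(1/3) = 1.390 × 10⁶ km
d/d_R = (9.5 × 10⁵) / (1.390 × 10⁶) = 0.68
Since d/d_R < 1, the body is inside the Roche limit.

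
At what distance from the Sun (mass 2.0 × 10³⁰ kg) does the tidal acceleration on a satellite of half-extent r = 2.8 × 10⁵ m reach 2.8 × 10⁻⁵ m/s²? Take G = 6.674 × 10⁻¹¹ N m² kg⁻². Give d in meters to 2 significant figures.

1.4 × 10¹⁰ m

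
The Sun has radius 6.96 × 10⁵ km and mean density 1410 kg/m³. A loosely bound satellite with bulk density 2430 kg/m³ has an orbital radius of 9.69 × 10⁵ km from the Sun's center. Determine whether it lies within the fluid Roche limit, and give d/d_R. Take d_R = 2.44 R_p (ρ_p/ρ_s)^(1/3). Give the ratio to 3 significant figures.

inside; d/d_R ≈ 0.684

d_R = 2.44 × (6.96 × 10⁵ km) × (1410/2430)^(1/3) = 1.416 × 10⁶ km
d/d_R = (9.69 × 10⁵) / (1.416 × 10⁶) = 0.684
Since d/d_R < 1, the body is inside the Roche limit.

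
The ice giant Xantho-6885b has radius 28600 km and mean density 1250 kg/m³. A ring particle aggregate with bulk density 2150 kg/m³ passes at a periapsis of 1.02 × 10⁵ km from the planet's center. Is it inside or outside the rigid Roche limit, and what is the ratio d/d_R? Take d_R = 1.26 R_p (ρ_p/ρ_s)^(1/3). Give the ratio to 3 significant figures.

outside; d/d_R ≈ 3.39

d_R = 1.26 × (28600 km) × (1250/2150)^(1/3) = 30080 km
d/d_R = (1.02 × 10⁵) / (30080) = 3.39
Since d/d_R > 1, the body is outside the Roche limit.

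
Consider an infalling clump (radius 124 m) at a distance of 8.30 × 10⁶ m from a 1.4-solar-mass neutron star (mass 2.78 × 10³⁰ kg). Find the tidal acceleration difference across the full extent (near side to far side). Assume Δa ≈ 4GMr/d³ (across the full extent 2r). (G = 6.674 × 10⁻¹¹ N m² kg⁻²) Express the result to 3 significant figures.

1.61 × 10² m/s²

Near-to-far spans 2r, so the tidal difference is twice the near-to-center value: 4GMr/d³.
a_tidal = 4GMr/d³
        = 4 × (6.674 × 10⁻¹¹) × (2.78 × 10³⁰) × (124) / (8.30 × 10⁶)³
        = 1.61 × 10² m/s²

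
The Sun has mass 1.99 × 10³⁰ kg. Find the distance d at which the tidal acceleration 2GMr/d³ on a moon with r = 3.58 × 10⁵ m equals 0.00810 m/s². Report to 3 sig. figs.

2GMr/d³ = a_tidal  ⇒  d = (2GMr / a_tidal)^(1/3)
d = (2 × 6.674×10⁻¹¹ × (1.99 × 10³⁰) × (3.58 × 10⁵) / (0.00810))^(1/3)
  = 2.27 × 10⁹ m

2.27 × 10⁹ m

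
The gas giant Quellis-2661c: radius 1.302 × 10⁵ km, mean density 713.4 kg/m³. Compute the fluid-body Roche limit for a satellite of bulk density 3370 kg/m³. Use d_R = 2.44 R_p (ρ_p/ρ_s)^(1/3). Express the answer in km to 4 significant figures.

d_R = 2.44 × 1.302 × 10⁵ km × (713.4/3370)^(1/3)
    = 1.893 × 10⁵ km

1.893 × 10⁵ km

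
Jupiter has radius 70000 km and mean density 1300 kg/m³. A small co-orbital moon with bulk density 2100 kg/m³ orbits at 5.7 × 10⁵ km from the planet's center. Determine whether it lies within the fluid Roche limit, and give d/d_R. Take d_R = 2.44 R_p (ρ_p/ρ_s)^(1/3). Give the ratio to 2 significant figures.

outside; d/d_R ≈ 3.9

d_R = 2.44 × (70000 km) × (1300/2100)^(1/3) = 1.456 × 10⁵ km
d/d_R = (5.7 × 10⁵) / (1.456 × 10⁵) = 3.9
Since d/d_R > 1, the body is outside the Roche limit.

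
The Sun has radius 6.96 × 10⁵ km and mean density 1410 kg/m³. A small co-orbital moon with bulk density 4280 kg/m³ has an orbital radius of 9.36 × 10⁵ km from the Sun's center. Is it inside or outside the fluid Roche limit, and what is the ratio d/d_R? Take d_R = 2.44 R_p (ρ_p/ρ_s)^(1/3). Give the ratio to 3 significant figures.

d_R = 2.44 × (6.96 × 10⁵ km) × (1410/4280)^(1/3) = 1.173 × 10⁶ km
d/d_R = (9.36 × 10⁵) / (1.173 × 10⁶) = 0.798
Since d/d_R < 1, the body is inside the Roche limit.

inside; d/d_R ≈ 0.798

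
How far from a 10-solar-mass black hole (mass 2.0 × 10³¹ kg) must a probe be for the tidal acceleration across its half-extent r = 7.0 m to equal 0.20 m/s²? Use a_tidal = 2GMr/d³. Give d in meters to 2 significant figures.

4.5 × 10⁷ m

2GMr/d³ = a_tidal  ⇒  d = (2GMr / a_tidal)^(1/3)
d = (2 × 6.674×10⁻¹¹ × (2.0 × 10³¹) × (7.0) / (0.20))^(1/3)
  = 4.5 × 10⁷ m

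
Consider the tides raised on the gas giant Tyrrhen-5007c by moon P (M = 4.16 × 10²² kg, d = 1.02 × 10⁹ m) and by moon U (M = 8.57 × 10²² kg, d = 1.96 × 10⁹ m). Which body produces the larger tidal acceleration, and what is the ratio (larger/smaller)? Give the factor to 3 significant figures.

Moon P, by a factor of ≈ 3.44

Tidal stretch scales as M/d³; compute that for each body.
Moon P: (4.16 × 10²²) / (1.02 × 10⁹)³ = 3.920 × 10⁻⁵
Moon U: (8.57 × 10²²) / (1.96 × 10⁹)³ = 1.138 × 10⁻⁵
Ratio (larger/smaller) = 3.44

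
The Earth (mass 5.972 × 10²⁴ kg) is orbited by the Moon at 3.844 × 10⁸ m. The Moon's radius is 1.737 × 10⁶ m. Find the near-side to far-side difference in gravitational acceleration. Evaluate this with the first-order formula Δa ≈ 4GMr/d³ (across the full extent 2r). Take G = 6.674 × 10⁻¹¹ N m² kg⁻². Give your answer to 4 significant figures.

a_tidal = 4GMr/d³
        = 4 × (6.674 × 10⁻¹¹) × (5.972 × 10²⁴) × (1.737 × 10⁶) / (3.844 × 10⁸)³
        = 4.875 × 10⁻⁵ m/s²

4.875 × 10⁻⁵ m/s²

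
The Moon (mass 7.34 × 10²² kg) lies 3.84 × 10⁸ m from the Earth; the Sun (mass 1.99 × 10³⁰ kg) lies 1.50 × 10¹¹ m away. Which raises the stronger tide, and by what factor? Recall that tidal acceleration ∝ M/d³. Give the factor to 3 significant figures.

The Moon, by a factor of ≈ 2.20

Tidal stretch scales as M/d³; compute that for each body.
The Moon: (7.34 × 10²²) / (3.84 × 10⁸)³ = 1.296 × 10⁻³
The Sun: (1.99 × 10³⁰) / (1.50 × 10¹¹)³ = 5.896 × 10⁻⁴
Ratio (larger/smaller) = 2.20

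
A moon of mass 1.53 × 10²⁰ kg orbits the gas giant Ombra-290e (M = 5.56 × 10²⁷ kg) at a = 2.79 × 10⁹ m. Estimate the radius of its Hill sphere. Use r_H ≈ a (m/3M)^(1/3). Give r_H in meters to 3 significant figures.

r_H ≈ a (m/3M)^(1/3)
    = (2.79 × 10⁹) × (1.53 × 10²⁰ / (3 × 5.56 × 10²⁷))^(1/3)
    = 5.84 × 10⁶ m

5.84 × 10⁶ m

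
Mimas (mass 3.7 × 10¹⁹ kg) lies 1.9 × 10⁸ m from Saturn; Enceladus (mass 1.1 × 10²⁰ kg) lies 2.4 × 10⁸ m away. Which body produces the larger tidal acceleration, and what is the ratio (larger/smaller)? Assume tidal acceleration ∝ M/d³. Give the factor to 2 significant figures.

Enceladus, by a factor of ≈ 1.5

The tide-raising term goes as M/d³ (the gradient of a 1/d² field).
Mimas: (3.7 × 10¹⁹) / (1.9 × 10⁸)³ = 5.394 × 10⁻⁶
Enceladus: (1.1 × 10²⁰) / (2.4 × 10⁸)³ = 7.957 × 10⁻⁶
Ratio (larger/smaller) = 1.5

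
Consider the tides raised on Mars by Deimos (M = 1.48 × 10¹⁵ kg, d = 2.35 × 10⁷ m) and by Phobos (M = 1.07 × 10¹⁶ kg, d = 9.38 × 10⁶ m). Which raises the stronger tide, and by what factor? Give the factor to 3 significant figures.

The tide-raising term goes as M/d³ (the gradient of a 1/d² field).
Deimos: (1.48 × 10¹⁵) / (2.35 × 10⁷)³ = 1.140 × 10⁻⁷
Phobos: (1.07 × 10¹⁶) / (9.38 × 10⁶)³ = 1.297 × 10⁻⁵
Ratio (larger/smaller) = 114

Phobos, by a factor of ≈ 114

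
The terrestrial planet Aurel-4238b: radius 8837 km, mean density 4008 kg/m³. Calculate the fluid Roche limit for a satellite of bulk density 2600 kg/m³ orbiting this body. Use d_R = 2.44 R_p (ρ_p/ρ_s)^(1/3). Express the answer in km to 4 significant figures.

24910 km

d_R = 2.44 × 8837 km × (4008/2600)^(1/3)
    = 24910 km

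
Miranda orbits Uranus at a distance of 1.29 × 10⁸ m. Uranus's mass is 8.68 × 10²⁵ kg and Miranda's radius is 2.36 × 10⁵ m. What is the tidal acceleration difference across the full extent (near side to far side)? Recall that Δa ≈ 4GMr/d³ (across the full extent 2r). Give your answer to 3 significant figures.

Near-to-far spans 2r, so the tidal difference is twice the near-to-center value: 4GMr/d³.
a_tidal = 4GMr/d³
        = 4 × (6.674 × 10⁻¹¹) × (8.68 × 10²⁵) × (2.36 × 10⁵) / (1.29 × 10⁸)³
        = 2.55 × 10⁻³ m/s²

2.55 × 10⁻³ m/s²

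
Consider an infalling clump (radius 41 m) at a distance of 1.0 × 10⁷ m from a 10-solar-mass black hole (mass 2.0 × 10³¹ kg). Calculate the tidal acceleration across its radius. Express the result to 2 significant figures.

1.1 × 10² m/s²

a_tidal = 2GMr/d³
        = 2 × (6.674 × 10⁻¹¹) × (2.0 × 10³¹) × (41) / (1.0 × 10⁷)³
        = 1.1 × 10² m/s²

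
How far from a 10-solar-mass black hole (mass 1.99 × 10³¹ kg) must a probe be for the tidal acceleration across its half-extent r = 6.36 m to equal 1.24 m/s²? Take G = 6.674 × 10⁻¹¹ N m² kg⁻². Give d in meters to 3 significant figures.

2GMr/d³ = a_tidal  ⇒  d = (2GMr / a_tidal)^(1/3)
d = (2 × 6.674×10⁻¹¹ × (1.99 × 10³¹) × (6.36) / (1.24))^(1/3)
  = 2.39 × 10⁷ m

2.39 × 10⁷ m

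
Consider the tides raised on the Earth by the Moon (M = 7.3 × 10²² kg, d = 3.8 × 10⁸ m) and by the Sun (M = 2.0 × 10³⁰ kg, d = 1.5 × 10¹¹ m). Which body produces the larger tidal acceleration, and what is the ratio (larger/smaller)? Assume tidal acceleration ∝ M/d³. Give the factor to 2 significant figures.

The tide-raising term goes as M/d³ (the gradient of a 1/d² field).
The Moon: (7.3 × 10²²) / (3.8 × 10⁸)³ = 1.330 × 10⁻³
The Sun: (2.0 × 10³⁰) / (1.5 × 10¹¹)³ = 5.926 × 10⁻⁴
Ratio (larger/smaller) = 2.2

The Moon, by a factor of ≈ 2.2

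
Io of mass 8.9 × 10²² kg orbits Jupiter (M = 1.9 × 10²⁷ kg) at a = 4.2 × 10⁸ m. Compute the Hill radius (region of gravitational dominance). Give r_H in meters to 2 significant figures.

1.0 × 10⁷ m

r_H ≈ a (m/3M)^(1/3)
    = (4.2 × 10⁸) × (8.9 × 10²² / (3 × 1.9 × 10²⁷))^(1/3)
    = 1.0 × 10⁷ m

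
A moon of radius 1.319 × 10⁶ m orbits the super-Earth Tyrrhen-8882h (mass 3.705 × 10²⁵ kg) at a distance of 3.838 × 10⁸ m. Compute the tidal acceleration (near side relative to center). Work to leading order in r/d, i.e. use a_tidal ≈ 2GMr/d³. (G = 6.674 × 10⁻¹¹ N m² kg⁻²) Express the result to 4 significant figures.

The tidal stretch is the gradient of GM/d² times the body's extent r, hence the 1/d³ dependence.
Δg = 2GMr/d³
   = 2 × (6.674 × 10⁻¹¹) × (3.705 × 10²⁵) × (1.319 × 10⁶) / (3.838 × 10⁸)³
   = 1.154 × 10⁻⁴ m/s²

1.154 × 10⁻⁴ m/s²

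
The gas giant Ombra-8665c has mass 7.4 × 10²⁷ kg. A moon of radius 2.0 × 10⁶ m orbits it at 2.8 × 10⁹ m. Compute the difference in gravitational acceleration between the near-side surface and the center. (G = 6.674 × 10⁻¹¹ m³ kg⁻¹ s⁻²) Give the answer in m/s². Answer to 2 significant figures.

9.0 × 10⁻⁵ m/s²

Differencing GM/(d−r)² and GM/d² to first order in r/d gives 2GMr/d³.
Δa = 2GMr/d³
   = 2 × (6.674 × 10⁻¹¹) × (7.4 × 10²⁷) × (2.0 × 10⁶) / (2.8 × 10⁹)³
   = 9.0 × 10⁻⁵ m/s²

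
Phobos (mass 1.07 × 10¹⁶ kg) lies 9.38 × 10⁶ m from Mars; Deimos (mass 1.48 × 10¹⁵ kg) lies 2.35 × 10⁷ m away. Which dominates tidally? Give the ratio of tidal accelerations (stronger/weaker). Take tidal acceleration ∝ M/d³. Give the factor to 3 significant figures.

Phobos, by a factor of ≈ 114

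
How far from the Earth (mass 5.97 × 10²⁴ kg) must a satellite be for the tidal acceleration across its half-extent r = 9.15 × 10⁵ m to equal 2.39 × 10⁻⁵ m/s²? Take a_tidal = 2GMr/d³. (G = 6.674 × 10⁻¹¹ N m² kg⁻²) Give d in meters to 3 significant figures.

3.12 × 10⁸ m

2GMr/d³ = a_tidal  ⇒  d = (2GMr / a_tidal)^(1/3)
d = (2 × 6.674×10⁻¹¹ × (5.97 × 10²⁴) × (9.15 × 10⁵) / (2.39 × 10⁻⁵))^(1/3)
  = 3.12 × 10⁸ m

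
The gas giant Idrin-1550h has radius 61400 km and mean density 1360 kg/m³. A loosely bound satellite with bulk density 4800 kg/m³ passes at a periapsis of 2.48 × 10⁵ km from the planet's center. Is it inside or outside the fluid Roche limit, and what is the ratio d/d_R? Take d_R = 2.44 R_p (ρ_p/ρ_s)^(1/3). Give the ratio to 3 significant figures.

outside; d/d_R ≈ 2.52

d_R = 2.44 × (61400 km) × (1360/4800)^(1/3) = 98400 km
d/d_R = (2.48 × 10⁵) / (98400) = 2.52
Since d/d_R > 1, the body is outside the Roche limit.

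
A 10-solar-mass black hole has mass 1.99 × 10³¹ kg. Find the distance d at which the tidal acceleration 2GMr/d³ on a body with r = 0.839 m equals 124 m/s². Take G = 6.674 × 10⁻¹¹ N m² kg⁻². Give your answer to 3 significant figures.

2.62 × 10⁶ m

2GMr/d³ = a_tidal  ⇒  d = (2GMr / a_tidal)^(1/3)
d = (2 × 6.674×10⁻¹¹ × (1.99 × 10³¹) × (0.839) / (124))^(1/3)
  = 2.62 × 10⁶ m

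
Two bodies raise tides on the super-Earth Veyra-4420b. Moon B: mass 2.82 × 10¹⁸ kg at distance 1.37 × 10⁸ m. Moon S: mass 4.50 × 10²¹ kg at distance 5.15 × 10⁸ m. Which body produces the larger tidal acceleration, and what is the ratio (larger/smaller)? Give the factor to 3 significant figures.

Tidal acceleration ∝ M/d³, so compare M/d³ for each.
Moon B: (2.82 × 10¹⁸) / (1.37 × 10⁸)³ = 1.097 × 10⁻⁶
Moon S: (4.50 × 10²¹) / (5.15 × 10⁸)³ = 3.295 × 10⁻⁵
Ratio (larger/smaller) = 30.0

Moon S, by a factor of ≈ 30.0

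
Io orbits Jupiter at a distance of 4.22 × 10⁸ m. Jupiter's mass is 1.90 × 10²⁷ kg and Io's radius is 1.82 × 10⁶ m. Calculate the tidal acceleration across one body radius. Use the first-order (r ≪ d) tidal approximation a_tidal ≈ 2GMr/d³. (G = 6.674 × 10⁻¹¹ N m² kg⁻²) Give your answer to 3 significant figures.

Differencing GM/(d−r)² and GM/d² to first order in r/d gives 2GMr/d³.
Δa = 2GMr/d³
   = 2 × (6.674 × 10⁻¹¹) × (1.90 × 10²⁷) × (1.82 × 10⁶) / (4.22 × 10⁸)³
   = 6.14 × 10⁻³ m/s²

6.14 × 10⁻³ m/s²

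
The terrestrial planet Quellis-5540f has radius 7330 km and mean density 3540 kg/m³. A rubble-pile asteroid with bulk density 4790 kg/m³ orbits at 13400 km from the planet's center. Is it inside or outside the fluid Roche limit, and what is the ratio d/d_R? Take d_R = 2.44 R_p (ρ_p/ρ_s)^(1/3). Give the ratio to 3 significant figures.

d_R = 2.44 × (7330 km) × (3540/4790)^(1/3) = 16170 km
d/d_R = (13400) / (16170) = 0.829
Since d/d_R < 1, the body is inside the Roche limit.

inside; d/d_R ≈ 0.829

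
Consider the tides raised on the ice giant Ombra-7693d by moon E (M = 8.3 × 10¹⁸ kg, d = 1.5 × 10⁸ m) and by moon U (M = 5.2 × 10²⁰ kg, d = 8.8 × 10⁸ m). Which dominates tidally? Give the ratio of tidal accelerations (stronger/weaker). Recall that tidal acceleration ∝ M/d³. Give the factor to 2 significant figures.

Tidal acceleration ∝ M/d³, so compare M/d³ for each.
Moon E: (8.3 × 10¹⁸) / (1.5 × 10⁸)³ = 2.459 × 10⁻⁶
Moon U: (5.2 × 10²⁰) / (8.8 × 10⁸)³ = 7.631 × 10⁻⁷
Ratio (larger/smaller) = 3.2

Moon E, by a factor of ≈ 3.2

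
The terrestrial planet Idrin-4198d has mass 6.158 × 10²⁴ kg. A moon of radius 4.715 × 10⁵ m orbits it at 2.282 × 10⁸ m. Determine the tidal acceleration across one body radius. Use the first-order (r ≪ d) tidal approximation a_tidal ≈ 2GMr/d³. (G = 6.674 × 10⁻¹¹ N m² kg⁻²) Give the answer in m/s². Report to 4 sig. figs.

3.261 × 10⁻⁵ m/s²

a_tidal = 2GMr/d³
        = 2 × (6.674 × 10⁻¹¹) × (6.158 × 10²⁴) × (4.715 × 10⁵) / (2.282 × 10⁸)³
        = 3.261 × 10⁻⁵ m/s²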